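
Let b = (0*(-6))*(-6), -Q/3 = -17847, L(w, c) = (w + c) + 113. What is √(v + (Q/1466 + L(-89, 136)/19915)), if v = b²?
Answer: √1245479512340770/5839078 ≈ 6.0440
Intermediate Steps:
L(w, c) = 113 + c + w (L(w, c) = (c + w) + 113 = 113 + c + w)
Q = 53541 (Q = -3*(-17847) = 53541)
b = 0 (b = 0*(-6) = 0)
v = 0 (v = 0² = 0)
√(v + (Q/1466 + L(-89, 136)/19915)) = √(0 + (53541/1466 + (113 + 136 - 89)/19915)) = √(0 + (53541*(1/1466) + 160*(1/19915))) = √(0 + (53541/1466 + 32/3983)) = √(0 + 213300715/5839078) = √(213300715/5839078) = √1245479512340770/5839078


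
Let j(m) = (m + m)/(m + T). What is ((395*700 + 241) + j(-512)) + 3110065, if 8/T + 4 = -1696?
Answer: 368488097206/108801 ≈ 3.3868e+6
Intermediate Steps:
T = -2/425 (T = 8/(-4 - 1696) = 8/(-1700) = 8*(-1/1700) = -2/425 ≈ -0.0047059)
j(m) = 2*m/(-2/425 + m) (j(m) = (m + m)/(m - 2/425) = (2*m)/(-2/425 + m) = 2*m/(-2/425 + m))
((395*700 + 241) + j(-512)) + 3110065 = ((395*700 + 241) + 850*(-512)/(-2 + 425*(-512))) + 3110065 = ((276500 + 241) + 850*(-512)/(-2 - 217600)) + 3110065 = (276741 + 850*(-512)/(-217602)) + 3110065 = (276741 + 850*(-512)*(-1/217602)) + 3110065 = (276741 + 217600/108801) + 3110065 = 30109915141/108801 + 3110065 = 368488097206/108801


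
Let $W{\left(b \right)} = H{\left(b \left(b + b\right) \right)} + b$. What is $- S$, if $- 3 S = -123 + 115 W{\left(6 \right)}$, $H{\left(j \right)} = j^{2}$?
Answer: $198909$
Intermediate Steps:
$W{\left(b \right)} = b + 4 b^{4}$ ($W{\left(b \right)} = \left(b \left(b + b\right)\right)^{2} + b = \left(b 2 b\right)^{2} + b = \left(2 b^{2}\right)^{2} + b = 4 b^{4} + b = b + 4 b^{4}$)
$S = -198909$ ($S = - \frac{-123 + 115 \left(6 + 4 \cdot 6^{4}\right)}{3} = - \frac{-123 + 115 \left(6 + 4 \cdot 1296\right)}{3} = - \frac{-123 + 115 \left(6 + 5184\right)}{3} = - \frac{-123 + 115 \cdot 5190}{3} = - \frac{-123 + 596850}{3} = \left(- \frac{1}{3}\right) 596727 = -198909$)
$- S = \left(-1\right) \left(-198909\right) = 198909$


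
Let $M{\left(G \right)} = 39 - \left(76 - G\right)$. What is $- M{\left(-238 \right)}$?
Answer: $275$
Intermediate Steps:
$M{\left(G \right)} = -37 + G$ ($M{\left(G \right)} = 39 + \left(-76 + G\right) = -37 + G$)
$- M{\left(-238 \right)} = - (-37 - 238) = \left(-1\right) \left(-275\right) = 275$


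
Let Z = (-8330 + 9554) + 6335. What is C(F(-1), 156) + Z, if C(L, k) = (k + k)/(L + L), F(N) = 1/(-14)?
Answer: 5375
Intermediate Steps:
F(N) = -1/14
C(L, k) = k/L (C(L, k) = (2*k)/((2*L)) = (2*k)*(1/(2*L)) = k/L)
Z = 7559 (Z = 1224 + 6335 = 7559)
C(F(-1), 156) + Z = 156/(-1/14) + 7559 = 156*(-14) + 7559 = -2184 + 7559 = 5375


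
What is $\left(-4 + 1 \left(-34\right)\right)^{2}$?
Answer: $1444$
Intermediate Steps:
$\left(-4 + 1 \left(-34\right)\right)^{2} = \left(-4 - 34\right)^{2} = \left(-38\right)^{2} = 1444$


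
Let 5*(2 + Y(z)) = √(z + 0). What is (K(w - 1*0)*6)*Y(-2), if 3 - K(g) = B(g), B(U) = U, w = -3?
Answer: -72 + 36*I*√2/5 ≈ -72.0 + 10.182*I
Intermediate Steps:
Y(z) = -2 + √z/5 (Y(z) = -2 + √(z + 0)/5 = -2 + √z/5)
K(g) = 3 - g
(K(w - 1*0)*6)*Y(-2) = ((3 - (-3 - 1*0))*6)*(-2 + √(-2)/5) = ((3 - (-3 + 0))*6)*(-2 + (I*√2)/5) = ((3 - 1*(-3))*6)*(-2 + I*√2/5) = ((3 + 3)*6)*(-2 + I*√2/5) = (6*6)*(-2 + I*√2/5) = 36*(-2 + I*√2/5) = -72 + 36*I*√2/5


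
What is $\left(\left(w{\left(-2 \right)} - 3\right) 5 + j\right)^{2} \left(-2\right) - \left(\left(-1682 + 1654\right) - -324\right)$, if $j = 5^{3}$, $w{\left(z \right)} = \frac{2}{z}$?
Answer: $-22346$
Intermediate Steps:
$j = 125$
$\left(\left(w{\left(-2 \right)} - 3\right) 5 + j\right)^{2} \left(-2\right) - \left(\left(-1682 + 1654\right) - -324\right) = \left(\left(\frac{2}{-2} - 3\right) 5 + 125\right)^{2} \left(-2\right) - \left(\left(-1682 + 1654\right) - -324\right) = \left(\left(2 \left(- \frac{1}{2}\right) - 3\right) 5 + 125\right)^{2} \left(-2\right) - \left(-28 + 324\right) = \left(\left(-1 - 3\right) 5 + 125\right)^{2} \left(-2\right) - 296 = \left(\left(-4\right) 5 + 125\right)^{2} \left(-2\right) - 296 = \left(-20 + 125\right)^{2} \left(-2\right) - 296 = 105^{2} \left(-2\right) - 296 = 11025 \left(-2\right) - 296 = -22050 - 296 = -22346$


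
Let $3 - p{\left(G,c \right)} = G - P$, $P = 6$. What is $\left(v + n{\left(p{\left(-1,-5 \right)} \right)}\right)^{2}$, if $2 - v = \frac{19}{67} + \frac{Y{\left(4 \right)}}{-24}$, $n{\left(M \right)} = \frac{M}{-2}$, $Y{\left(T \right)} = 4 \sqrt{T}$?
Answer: $\frac{351649}{40401} \approx 8.704$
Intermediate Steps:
$p{\left(G,c \right)} = 9 - G$ ($p{\left(G,c \right)} = 3 - \left(G - 6\right) = 3 - \left(-6 + G\right) = 9 - G$)
$n{\left(M \right)} = - \frac{M}{2}$ ($n{\left(M \right)} = M \left(- \frac{1}{2}\right) = - \frac{M}{2}$)
$v = \frac{412}{201}$ ($v = 2 - \left(\frac{19}{67} + \frac{4 \sqrt{4}}{-24}\right) = 2 - \left(19 \cdot \frac{1}{67} + 4 \cdot 2 \left(- \frac{1}{24}\right)\right) = 2 - \left(\frac{19}{67} + 8 \left(- \frac{1}{24}\right)\right) = 2 - \left(\frac{19}{67} - \frac{1}{3}\right) = 2 - - \frac{10}{201} = 2 + \frac{10}{201} = \frac{412}{201} \approx 2.0498$)
$\left(v + n{\left(p{\left(-1,-5 \right)} \right)}\right)^{2} = \left(\frac{412}{201} - \frac{9 - -1}{2}\right)^{2} = \left(\frac{412}{201} - \frac{9 + 1}{2}\right)^{2} = \left(\frac{412}{201} - 5\right)^{2} = \left(- \frac{593}{201}\right)^{2} = \frac{351649}{40401}$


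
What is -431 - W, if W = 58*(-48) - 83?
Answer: 2436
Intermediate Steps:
W = -2867 (W = -2784 - 83 = -2867)
-431 - W = -431 - 1*(-2867) = -431 + 2867 = 2436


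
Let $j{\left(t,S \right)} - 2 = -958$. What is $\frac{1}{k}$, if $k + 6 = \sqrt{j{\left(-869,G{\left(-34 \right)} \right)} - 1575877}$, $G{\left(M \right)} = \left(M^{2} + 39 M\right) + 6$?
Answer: $- \frac{2}{525623} - \frac{i \sqrt{1576833}}{1576869} \approx -3.805 \cdot 10^{-6} - 0.00079634 i$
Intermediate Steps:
$G{\left(M \right)} = 6 + M^{2} + 39 M$
$j{\left(t,S \right)} = -956$ ($j{\left(t,S \right)} = 2 - 958 = -956$)
$k = -6 + i \sqrt{1576833}$ ($k = -6 + \sqrt{-956 - 1575877} = -6 + \sqrt{-1576833} = -6 + i \sqrt{1576833} \approx -6.0 + 1255.7 i$)
$\frac{1}{k} = \frac{1}{-6 + i \sqrt{1576833}}$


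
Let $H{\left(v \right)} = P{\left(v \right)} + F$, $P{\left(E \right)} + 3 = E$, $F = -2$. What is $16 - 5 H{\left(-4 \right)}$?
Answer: $61$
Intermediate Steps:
$P{\left(E \right)} = -3 + E$
$H{\left(v \right)} = -5 + v$ ($H{\left(v \right)} = \left(-3 + v\right) - 2 = -5 + v$)
$16 - 5 H{\left(-4 \right)} = 16 - 5 \left(-5 - 4\right) = 16 - -45 = 16 + 45 = 61$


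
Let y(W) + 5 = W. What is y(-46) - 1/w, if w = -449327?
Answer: -22915676/449327 ≈ -51.000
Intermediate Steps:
y(W) = -5 + W
y(-46) - 1/w = (-5 - 46) - 1/(-449327) = -51 - 1*(-1/449327) = -51 + 1/449327 = -22915676/449327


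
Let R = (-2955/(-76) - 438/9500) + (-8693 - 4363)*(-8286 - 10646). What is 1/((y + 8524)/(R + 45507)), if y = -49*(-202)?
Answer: 2348606509437/175009000 ≈ 13420.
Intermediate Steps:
y = 9898
R = 2348174192937/9500 (R = (-2955*(-1/76) - 438*1/9500) - 13056*(-18932) = (2955/76 - 219/4750) + 247176192 = 368937/9500 + 247176192 = 2348174192937/9500 ≈ 2.4718e+8)
1/((y + 8524)/(R + 45507)) = 1/((9898 + 8524)/(2348174192937/9500 + 45507)) = 1/(18422/(2348606509437/9500)) = 1/(18422*(9500/2348606509437)) = 1/(175009000/2348606509437) = 2348606509437/175009000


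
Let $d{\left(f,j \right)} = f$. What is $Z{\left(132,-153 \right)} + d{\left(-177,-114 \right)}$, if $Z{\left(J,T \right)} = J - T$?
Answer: $108$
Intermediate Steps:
$Z{\left(132,-153 \right)} + d{\left(-177,-114 \right)} = \left(132 - -153\right) - 177 = \left(132 + 153\right) - 177 = 285 - 177 = 108$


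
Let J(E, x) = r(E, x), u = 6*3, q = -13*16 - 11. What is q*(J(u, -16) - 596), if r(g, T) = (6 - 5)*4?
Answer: 129648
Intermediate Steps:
r(g, T) = 4 (r(g, T) = 1*4 = 4)
q = -219 (q = -208 - 11 = -219)
u = 18
J(E, x) = 4
q*(J(u, -16) - 596) = -219*(4 - 596) = -219*(-592) = 129648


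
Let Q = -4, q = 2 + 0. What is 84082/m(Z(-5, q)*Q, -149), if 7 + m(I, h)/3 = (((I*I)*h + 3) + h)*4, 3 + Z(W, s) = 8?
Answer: -84082/716973 ≈ -0.11727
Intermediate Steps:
q = 2
Z(W, s) = 5 (Z(W, s) = -3 + 8 = 5)
m(I, h) = 15 + 12*h + 12*h*I² (m(I, h) = -21 + 3*((((I*I)*h + 3) + h)*4) = -21 + 3*(((I²*h + 3) + h)*4) = -21 + 3*(((h*I² + 3) + h)*4) = -21 + 3*(((3 + h*I²) + h)*4) = -21 + 3*((3 + h + h*I²)*4) = -21 + 3*(12 + 4*h + 4*h*I²) = -21 + (36 + 12*h + 12*h*I²) = 15 + 12*h + 12*h*I²)
84082/m(Z(-5, q)*Q, -149) = 84082/(15 + 12*(-149) + 12*(-149)*(5*(-4))²) = 84082/(15 - 1788 + 12*(-149)*(-20)²) = 84082/(15 - 1788 + 12*(-149)*400) = 84082/(15 - 1788 - 715200) = 84082/(-716973) = 84082*(-1/716973) = -84082/716973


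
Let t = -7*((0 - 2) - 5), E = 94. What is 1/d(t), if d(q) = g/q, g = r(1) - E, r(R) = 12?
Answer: -49/82 ≈ -0.59756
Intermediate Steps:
g = -82 (g = 12 - 1*94 = 12 - 94 = -82)
t = 49 (t = -7*(-2 - 5) = -7*(-7) = 49)
d(q) = -82/q
1/d(t) = 1/(-82/49) = -49/82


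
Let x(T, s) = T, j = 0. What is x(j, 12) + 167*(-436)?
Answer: -72812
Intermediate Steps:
x(j, 12) + 167*(-436) = 0 + 167*(-436) = 0 - 72812 = -72812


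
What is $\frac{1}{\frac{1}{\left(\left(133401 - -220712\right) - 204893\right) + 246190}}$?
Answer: $395410$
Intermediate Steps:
$\frac{1}{\frac{1}{\left(\left(133401 - -220712\right) - 204893\right) + 246190}} = \frac{1}{\frac{1}{\left(\left(133401 + 220712\right) - 204893\right) + 246190}} = \frac{1}{\frac{1}{\left(354113 - 204893\right) + 246190}} = \frac{1}{\frac{1}{149220 + 246190}} = \frac{1}{\frac{1}{395410}} = 395410$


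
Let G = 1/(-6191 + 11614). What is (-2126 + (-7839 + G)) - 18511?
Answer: -154425347/5423 ≈ -28476.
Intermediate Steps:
G = 1/5423 ≈ 0.00018440
(-2126 + (-7839 + G)) - 18511 = (-2126 + (-7839 + 1/5423)) - 18511 = (-2126 - 42510896/5423) - 18511 = -54040194/5423 - 18511 = -154425347/5423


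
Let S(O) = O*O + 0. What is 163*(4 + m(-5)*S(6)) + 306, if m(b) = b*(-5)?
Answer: 147658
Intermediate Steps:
S(O) = O² (S(O) = O² + 0 = O²)
m(b) = -5*b
163*(4 + m(-5)*S(6)) + 306 = 163*(4 - 5*(-5)*6²) + 306 = 163*(4 + 25*36) + 306 = 163*(4 + 900) + 306 = 163*904 + 306 = 147352 + 306 = 147658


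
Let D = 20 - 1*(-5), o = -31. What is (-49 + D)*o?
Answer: 744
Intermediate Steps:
D = 25 (D = 20 + 5 = 25)
(-49 + D)*o = (-49 + 25)*(-31) = -24*(-31) = 744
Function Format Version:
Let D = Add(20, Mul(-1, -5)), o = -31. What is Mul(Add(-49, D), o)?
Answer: 744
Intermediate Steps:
D = 25 (D = Add(20, 5) = 25)
Mul(Add(-49, D), o) = Mul(Add(-49, 25), -31) = Mul(-24, -31) = 744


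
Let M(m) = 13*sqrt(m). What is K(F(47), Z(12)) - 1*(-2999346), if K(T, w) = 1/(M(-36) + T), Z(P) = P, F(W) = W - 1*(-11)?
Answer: 14168910533/4724 - 39*I/4724 ≈ 2.9993e+6 - 0.0082557*I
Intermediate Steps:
F(W) = 11 + W (F(W) = W + 11 = 11 + W)
K(T, w) = 1/(T + 78*I) (K(T, w) = 1/(13*sqrt(-36) + T) = 1/(13*(6*I) + T) = 1/(78*I + T) = 1/(T + 78*I))
K(F(47), Z(12)) - 1*(-2999346) = 1/((11 + 47) + 78*I) - 1*(-2999346) = 1/(58 + 78*I) + 2999346 = (58 - 78*I)/9448 + 2999346 = 2999346 + (58 - 78*I)/9448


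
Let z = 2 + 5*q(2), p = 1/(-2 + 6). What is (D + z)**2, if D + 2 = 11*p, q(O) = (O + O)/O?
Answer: 2601/16 ≈ 162.56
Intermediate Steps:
q(O) = 2 (q(O) = (2*O)/O = 2)
p = 1/4 ≈ 0.25000
D = 3/4 (D = -2 + 11*(1/4) = -2 + 11/4 = 3/4 ≈ 0.75000)
z = 12 (z = 2 + 5*2 = 2 + 10 = 12)
(D + z)**2 = (3/4 + 12)**2 = (51/4)**2 = 2601/16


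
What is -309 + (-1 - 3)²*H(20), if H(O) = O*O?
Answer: 6091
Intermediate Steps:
H(O) = O²
-309 + (-1 - 3)²*H(20) = -309 + (-1 - 3)²*20² = -309 + (-4)²*400 = -309 + 16*400 = -309 + 6400 = 6091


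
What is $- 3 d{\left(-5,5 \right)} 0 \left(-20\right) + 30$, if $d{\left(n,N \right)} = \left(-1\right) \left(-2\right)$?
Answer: $30$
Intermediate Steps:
$d{\left(n,N \right)} = 2$
$- 3 d{\left(-5,5 \right)} 0 \left(-20\right) + 30 = \left(-3\right) 2 \cdot 0 \left(-20\right) + 30 = \left(-6\right) 0 \left(-20\right) + 30 = 0 \left(-20\right) + 30 = 0 + 30 = 30$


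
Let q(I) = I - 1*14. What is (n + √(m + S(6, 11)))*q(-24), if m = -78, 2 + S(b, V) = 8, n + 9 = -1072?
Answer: 41078 - 228*I*√2 ≈ 41078.0 - 322.44*I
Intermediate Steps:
n = -1081 (n = -9 - 1072 = -1081)
q(I) = -14 + I (q(I) = I - 14 = -14 + I)
S(b, V) = 6 (S(b, V) = -2 + 8 = 6)
(n + √(m + S(6, 11)))*q(-24) = (-1081 + √(-78 + 6))*(-14 - 24) = (-1081 + √(-72))*(-38) = (-1081 + 6*I*√2)*(-38) = 41078 - 228*I*√2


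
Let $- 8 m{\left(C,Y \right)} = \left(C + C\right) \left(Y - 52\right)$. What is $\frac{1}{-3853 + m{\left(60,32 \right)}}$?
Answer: $- \frac{1}{3553} \approx -0.00028145$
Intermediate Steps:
$m{\left(C,Y \right)} = - \frac{C \left(-52 + Y\right)}{4}$ ($m{\left(C,Y \right)} = - \frac{\left(C + C\right) \left(Y - 52\right)}{8} = - \frac{2 C \left(-52 + Y\right)}{8} = - \frac{C \left(-52 + Y\right)}{4}$)
$\frac{1}{-3853 + m{\left(60,32 \right)}} = \frac{1}{-3853 + \frac{1}{4} \cdot 60 \left(52 - 32\right)} = \frac{1}{-3853 + \frac{1}{4} \cdot 60 \cdot 20} = \frac{1}{-3853 + 300} = \frac{1}{-3553} = - \frac{1}{3553}$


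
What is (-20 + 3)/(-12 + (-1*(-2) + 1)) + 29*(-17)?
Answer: -4420/9 ≈ -491.11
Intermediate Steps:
(-20 + 3)/(-12 + (-1*(-2) + 1)) + 29*(-17) = -17/(-12 + (2 + 1)) - 493 = -17/(-12 + 3) - 493 = -17/(-9) - 493 = -17*(-⅑) - 493 = 17/9 - 493 = -4420/9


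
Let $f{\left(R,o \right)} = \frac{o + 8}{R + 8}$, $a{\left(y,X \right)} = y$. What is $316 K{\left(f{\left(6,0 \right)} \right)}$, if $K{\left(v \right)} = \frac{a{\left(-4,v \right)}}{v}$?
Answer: $-2212$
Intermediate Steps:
$f{\left(R,o \right)} = \frac{8 + o}{8 + R}$
$K{\left(v \right)} = - \frac{4}{v}$
$316 K{\left(f{\left(6,0 \right)} \right)} = 316 \left(- \frac{4}{\frac{1}{8 + 6} \left(8 + 0\right)}\right) = 316 \left(- \frac{4}{\frac{1}{14} \cdot 8}\right) = 316 \left(- \frac{4}{\frac{4}{7}}\right) = 316 \left(\left(-4\right) \frac{7}{4}\right) = 316 \left(-7\right) = -2212$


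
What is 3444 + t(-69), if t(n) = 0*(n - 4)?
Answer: 3444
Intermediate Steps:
t(n) = 0 (t(n) = 0*(-4 + n) = 0)
3444 + t(-69) = 3444 + 0 = 3444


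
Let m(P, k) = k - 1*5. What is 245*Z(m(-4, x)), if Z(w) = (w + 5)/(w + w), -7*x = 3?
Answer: 735/76 ≈ 9.6711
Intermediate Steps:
x = -3/7 (x = -1/7*3 = -3/7 ≈ -0.42857)
m(P, k) = -5 + k (m(P, k) = k - 5 = -5 + k)
Z(w) = (5 + w)/(2*w) (Z(w) = (5 + w)/((2*w)) = (5 + w)*(1/(2*w)) = (5 + w)/(2*w))
245*Z(m(-4, x)) = 245*((5 + (-5 - 3/7))/(2*(-5 - 3/7))) = 245*((5 - 38/7)/(2*(-38/7))) = 245*((1/2)*(-7/38)*(-3/7)) = 245*(3/76) = 735/76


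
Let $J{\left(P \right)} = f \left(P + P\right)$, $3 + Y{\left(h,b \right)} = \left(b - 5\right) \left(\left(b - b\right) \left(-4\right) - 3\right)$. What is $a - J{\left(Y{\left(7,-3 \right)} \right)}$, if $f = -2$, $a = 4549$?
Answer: $4633$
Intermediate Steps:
$Y{\left(h,b \right)} = 12 - 3 b$ ($Y{\left(h,b \right)} = -3 + \left(b - 5\right) \left(\left(b - b\right) \left(-4\right) - 3\right) = -3 + \left(-5 + b\right) \left(0 \left(-4\right) - 3\right) = -3 + \left(-5 + b\right) \left(0 - 3\right) = -3 + \left(-5 + b\right) \left(-3\right) = -3 - \left(-15 + 3 b\right) = 12 - 3 b$)
$J{\left(P \right)} = - 4 P$ ($J{\left(P \right)} = - 2 \left(P + P\right) = - 2 \cdot 2 P = - 4 P$)
$a - J{\left(Y{\left(7,-3 \right)} \right)} = 4549 - - 4 \left(12 - -9\right) = 4549 - - 4 \left(12 + 9\right) = 4549 - \left(-4\right) 21 = 4549 - -84 = 4549 + 84 = 4633$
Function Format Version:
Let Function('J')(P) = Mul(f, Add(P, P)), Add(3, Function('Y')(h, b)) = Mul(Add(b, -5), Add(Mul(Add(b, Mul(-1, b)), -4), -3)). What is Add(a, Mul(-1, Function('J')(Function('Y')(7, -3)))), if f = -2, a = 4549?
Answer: 4633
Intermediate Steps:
Function('Y')(h, b) = Add(12, Mul(-3, b)) (Function('Y')(h, b) = Add(-3, Mul(Add(b, -5), Add(Mul(Add(b, Mul(-1, b)), -4), -3))) = Add(-3, Mul(Add(-5, b), Add(Mul(0, -4), -3))) = Add(-3, Mul(Add(-5, b), Add(0, -3))) = Add(-3, Mul(Add(-5, b), -3)) = Add(-3, Add(15, Mul(-3, b))) = Add(12, Mul(-3, b)))
Function('J')(P) = Mul(-4, P) (Function('J')(P) = Mul(-2, Add(P, P)) = Mul(-2, Mul(2, P)) = Mul(-4, P))
Add(a, Mul(-1, Function('J')(Function('Y')(7, -3)))) = Add(4549, Mul(-1, Mul(-4, Add(12, Mul(-3, -3))))) = Add(4549, Mul(-1, Mul(-4, Add(12, 9)))) = Add(4549, Mul(-1, Mul(-4, 21))) = Add(4549, Mul(-1, -84)) = Add(4549, 84) = 4633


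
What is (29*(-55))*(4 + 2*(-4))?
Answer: 6380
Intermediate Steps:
(29*(-55))*(4 + 2*(-4)) = -1595*(4 - 8) = -1595*(-4) = 6380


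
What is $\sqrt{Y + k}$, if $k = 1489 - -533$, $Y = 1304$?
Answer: $\sqrt{3326} \approx 57.672$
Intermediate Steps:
$k = 2022$ ($k = 1489 + 533 = 2022$)
$\sqrt{Y + k} = \sqrt{1304 + 2022} = \sqrt{3326}$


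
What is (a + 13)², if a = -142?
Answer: 16641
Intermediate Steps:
(a + 13)² = (-142 + 13)² = (-129)² = 16641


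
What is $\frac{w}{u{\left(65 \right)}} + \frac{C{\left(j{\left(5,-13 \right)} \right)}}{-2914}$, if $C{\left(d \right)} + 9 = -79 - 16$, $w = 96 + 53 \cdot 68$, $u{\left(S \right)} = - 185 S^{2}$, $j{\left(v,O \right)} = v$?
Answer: $\frac{38112}{1231165} \approx 0.030956$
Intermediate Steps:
$w = 3700$ ($w = 96 + 3604 = 3700$)
$C{\left(d \right)} = -104$ ($C{\left(d \right)} = -9 - 95 = -104$)
$\frac{w}{u{\left(65 \right)}} + \frac{C{\left(j{\left(5,-13 \right)} \right)}}{-2914} = \frac{3700}{\left(-185\right) 65^{2}} - \frac{104}{-2914} = \frac{3700}{\left(-185\right) 4225} - - \frac{52}{1457} = \frac{3700}{-781625} + \frac{52}{1457} = 3700 \left(- \frac{1}{781625}\right) + \frac{52}{1457} = - \frac{4}{845} + \frac{52}{1457} = \frac{38112}{1231165}$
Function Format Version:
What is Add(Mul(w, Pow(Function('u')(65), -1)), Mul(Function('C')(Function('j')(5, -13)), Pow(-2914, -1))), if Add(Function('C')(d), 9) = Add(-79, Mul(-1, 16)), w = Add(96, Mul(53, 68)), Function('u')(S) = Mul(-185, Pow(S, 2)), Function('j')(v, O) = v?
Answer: Rational(38112, 1231165) ≈ 0.030956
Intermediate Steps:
w = 3700 (w = Add(96, 3604) = 3700)
Function('C')(d) = -104 (Function('C')(d) = Add(-9, Add(-79, Mul(-1, 16))) = Add(-9, Add(-79, -16)) = Add(-9, -95) = -104)
Add(Mul(w, Pow(Function('u')(65), -1)), Mul(Function('C')(Function('j')(5, -13)), Pow(-2914, -1))) = Add(Mul(3700, Pow(Mul(-185, Pow(65, 2)), -1)), Mul(-104, Pow(-2914, -1))) = Add(Mul(3700, Pow(Mul(-185, 4225), -1)), Mul(-104, Rational(-1, 2914))) = Add(Mul(3700, Pow(-781625, -1)), Rational(52, 1457)) = Add(Mul(3700, Rational(-1, 781625)), Rational(52, 1457)) = Add(Rational(-4, 845), Rational(52, 1457)) = Rational(38112, 1231165)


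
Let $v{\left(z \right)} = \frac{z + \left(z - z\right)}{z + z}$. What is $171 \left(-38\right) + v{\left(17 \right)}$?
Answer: $- \frac{12995}{2} \approx -6497.5$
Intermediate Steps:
$v{\left(z \right)} = \frac{1}{2}$ ($v{\left(z \right)} = \frac{z + 0}{2 z} = z \frac{1}{2 z} = \frac{1}{2}$)
$171 \left(-38\right) + v{\left(17 \right)} = 171 \left(-38\right) + \frac{1}{2} = -6498 + \frac{1}{2} = - \frac{12995}{2}$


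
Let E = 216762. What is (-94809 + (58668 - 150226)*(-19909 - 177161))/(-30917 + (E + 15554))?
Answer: 6014413417/67133 ≈ 89590.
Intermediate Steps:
(-94809 + (58668 - 150226)*(-19909 - 177161))/(-30917 + (E + 15554)) = (-94809 + (58668 - 150226)*(-19909 - 177161))/(-30917 + (216762 + 15554)) = (-94809 - 91558*(-197070))/(-30917 + 232316) = (-94809 + 18043335060)/201399 = 18043240251*(1/201399) = 6014413417/67133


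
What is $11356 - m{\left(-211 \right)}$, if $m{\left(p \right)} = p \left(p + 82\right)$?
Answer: $-15863$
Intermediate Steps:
$m{\left(p \right)} = p \left(82 + p\right)$
$11356 - m{\left(-211 \right)} = 11356 - - 211 \left(82 - 211\right) = 11356 - \left(-211\right) \left(-129\right) = 11356 - 27219 = -15863$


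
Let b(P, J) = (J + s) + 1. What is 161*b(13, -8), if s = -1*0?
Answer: -1127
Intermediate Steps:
s = 0
b(P, J) = 1 + J (b(P, J) = (J + 0) + 1 = J + 1 = 1 + J)
161*b(13, -8) = 161*(1 - 8) = 161*(-7) = -1127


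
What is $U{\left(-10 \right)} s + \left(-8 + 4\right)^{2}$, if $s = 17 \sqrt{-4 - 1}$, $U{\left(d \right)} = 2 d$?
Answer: $16 - 340 i \sqrt{5} \approx 16.0 - 760.26 i$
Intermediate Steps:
$s = 17 i \sqrt{5}$ ($s = 17 \sqrt{-5} = 17 i \sqrt{5} \approx 38.013 i$)
$U{\left(-10 \right)} s + \left(-8 + 4\right)^{2} = 2 \left(-10\right) 17 i \sqrt{5} + \left(-8 + 4\right)^{2} = - 20 \cdot 17 i \sqrt{5} + \left(-4\right)^{2} = - 340 i \sqrt{5} + 16 = 16 - 340 i \sqrt{5}$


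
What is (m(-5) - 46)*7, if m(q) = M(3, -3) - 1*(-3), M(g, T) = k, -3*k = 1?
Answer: -910/3 ≈ -303.33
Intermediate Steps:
k = -⅓ (k = -⅓*1 = -⅓ ≈ -0.33333)
M(g, T) = -⅓
m(q) = 8/3 (m(q) = -⅓ - 1*(-3) = -⅓ + 3 = 8/3)
(m(-5) - 46)*7 = (8/3 - 46)*7 = -130/3*7 = -910/3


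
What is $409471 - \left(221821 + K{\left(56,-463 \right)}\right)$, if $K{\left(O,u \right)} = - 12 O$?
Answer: $188322$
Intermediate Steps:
$409471 - \left(221821 + K{\left(56,-463 \right)}\right) = 409471 - \left(221821 - 672\right) = 409471 - 221149 = 188322$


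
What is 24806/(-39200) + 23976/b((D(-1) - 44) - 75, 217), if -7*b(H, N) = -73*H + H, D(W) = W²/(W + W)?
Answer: -94339517/4684400 ≈ -20.139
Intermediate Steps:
D(W) = W/2 (D(W) = W²/((2*W)) = (1/(2*W))*W² = W/2)
b(H, N) = 72*H/7 (b(H, N) = -(-73*H + H)/7 = -(-72)*H/7 = 72*H/7)
24806/(-39200) + 23976/b((D(-1) - 44) - 75, 217) = 24806/(-39200) + 23976/((72*(((½)*(-1) - 44) - 75)/7)) = 24806*(-1/39200) + 23976/((72*((-½ - 44) - 75)/7)) = -12403/19600 + 23976/((72*(-89/2 - 75)/7)) = -12403/19600 + 23976/(((72/7)*(-239/2))) = -12403/19600 + 23976/(-8604/7) = -12403/19600 + 23976*(-7/8604) = -12403/19600 - 4662/239 = -94339517/4684400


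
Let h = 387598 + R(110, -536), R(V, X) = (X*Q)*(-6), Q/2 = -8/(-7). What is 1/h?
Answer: 7/2764642 ≈ 2.5320e-6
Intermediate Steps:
Q = 16/7 (Q = 2*(-8/(-7)) = 2*(-8*(-⅐)) = 2*(8/7) = 16/7 ≈ 2.2857)
R(V, X) = -96*X/7 (R(V, X) = (X*(16/7))*(-6) = (16*X/7)*(-6) = -96*X/7)
h = 2764642/7 (h = 387598 - 96/7*(-536) = 387598 + 51456/7 = 2764642/7 ≈ 3.9495e+5)
1/h = 1/(2764642/7) = 7/2764642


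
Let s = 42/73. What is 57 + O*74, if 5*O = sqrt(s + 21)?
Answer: 57 + 222*sqrt(511)/73 ≈ 125.74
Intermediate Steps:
s = 42/73 (s = 42*(1/73) = 42/73 ≈ 0.57534)
O = 3*sqrt(511)/73 (O = sqrt(42/73 + 21)/5 = sqrt(1575/73)/5 = (15*sqrt(511)/73)/5 = 3*sqrt(511)/73 ≈ 0.92899)
57 + O*74 = 57 + (3*sqrt(511)/73)*74 = 57 + 222*sqrt(511)/73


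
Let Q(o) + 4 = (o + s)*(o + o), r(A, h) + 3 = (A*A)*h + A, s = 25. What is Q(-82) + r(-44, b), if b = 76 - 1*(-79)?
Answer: 309377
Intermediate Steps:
b = 155 (b = 76 + 79 = 155)
r(A, h) = -3 + A + h*A² (r(A, h) = -3 + ((A*A)*h + A) = -3 + (A²*h + A) = -3 + (h*A² + A) = -3 + (A + h*A²) = -3 + A + h*A²)
Q(o) = -4 + 2*o*(25 + o) (Q(o) = -4 + (o + 25)*(o + o) = -4 + (25 + o)*(2*o) = -4 + 2*o*(25 + o))
Q(-82) + r(-44, b) = (-4 + 2*(-82)² + 50*(-82)) + (-3 - 44 + 155*(-44)²) = (-4 + 2*6724 - 4100) + (-3 - 44 + 155*1936) = (-4 + 13448 - 4100) + (-3 - 44 + 300080) = 9344 + 300033 = 309377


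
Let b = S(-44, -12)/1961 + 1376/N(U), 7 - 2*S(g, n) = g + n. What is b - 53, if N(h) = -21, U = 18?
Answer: -9760535/82362 ≈ -118.51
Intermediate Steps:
S(g, n) = 7/2 - g/2 - n/2 (S(g, n) = 7/2 - (g + n)/2 = 7/2 + (-g/2 - n/2) = 7/2 - g/2 - n/2)
b = -5395349/82362 (b = (7/2 - ½*(-44) - ½*(-12))/1961 + 1376/(-21) = (7/2 + 22 + 6)*(1/1961) + 1376*(-1/21) = (63/2)*(1/1961) - 1376/21 = 63/3922 - 1376/21 = -5395349/82362 ≈ -65.508)
b - 53 = -5395349/82362 - 53 = -9760535/82362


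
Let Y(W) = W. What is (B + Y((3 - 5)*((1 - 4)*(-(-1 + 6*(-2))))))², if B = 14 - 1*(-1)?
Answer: 8649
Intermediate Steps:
B = 15 (B = 14 + 1 = 15)
(B + Y((3 - 5)*((1 - 4)*(-(-1 + 6*(-2))))))² = (15 + (3 - 5)*((1 - 4)*(-(-1 + 6*(-2)))))² = (15 - (-6)*(-(-1 - 12)))² = (15 - (-6)*(-1*(-13)))² = (15 - (-6)*13)² = (15 - 2*(-39))² = (15 + 78)² = 93² = 8649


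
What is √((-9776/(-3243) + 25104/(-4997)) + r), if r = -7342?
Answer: I*√873072079327758/344793 ≈ 85.697*I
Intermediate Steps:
√((-9776/(-3243) + 25104/(-4997)) + r) = √((-9776/(-3243) + 25104/(-4997)) - 7342) = √((-9776*(-1/3243) + 25104*(-1/4997)) - 7342) = √((208/69 - 25104/4997) - 7342) = √(-692800/344793 - 7342) = √(-2532163006/344793) = I*√873072079327758/344793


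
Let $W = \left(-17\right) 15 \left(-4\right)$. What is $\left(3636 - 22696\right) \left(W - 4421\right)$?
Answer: $64823060$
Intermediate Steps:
$W = 1020$ ($W = \left(-255\right) \left(-4\right) = 1020$)
$\left(3636 - 22696\right) \left(W - 4421\right) = \left(3636 - 22696\right) \left(1020 - 4421\right) = \left(-19060\right) \left(-3401\right) = 64823060$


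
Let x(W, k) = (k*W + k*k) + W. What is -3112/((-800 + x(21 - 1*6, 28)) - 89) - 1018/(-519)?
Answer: -71066/9515 ≈ -7.4688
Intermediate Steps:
x(W, k) = W + k² + W*k (x(W, k) = (W*k + k²) + W = (k² + W*k) + W = W + k² + W*k)
-3112/((-800 + x(21 - 1*6, 28)) - 89) - 1018/(-519) = -3112/((-800 + ((21 - 1*6) + 28² + (21 - 1*6)*28)) - 89) - 1018/(-519) = -3112/((-800 + ((21 - 6) + 784 + (21 - 6)*28)) - 89) - 1018*(-1/519) = -3112/((-800 + (15 + 784 + 15*28)) - 89) + 1018/519 = -3112/((-800 + (15 + 784 + 420)) - 89) + 1018/519 = -3112/((-800 + 1219) - 89) + 1018/519 = -3112/(419 - 89) + 1018/519 = -3112/330 + 1018/519 = -3112*1/330 + 1018/519 = -1556/165 + 1018/519 = -71066/9515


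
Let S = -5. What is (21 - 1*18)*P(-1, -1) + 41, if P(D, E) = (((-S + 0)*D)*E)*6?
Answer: 131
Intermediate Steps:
P(D, E) = 30*D*E (P(D, E) = (((-1*(-5) + 0)*D)*E)*6 = (((5 + 0)*D)*E)*6 = ((5*D)*E)*6 = (5*D*E)*6 = 30*D*E)
(21 - 1*18)*P(-1, -1) + 41 = (21 - 1*18)*(30*(-1)*(-1)) + 41 = (21 - 18)*30 + 41 = 3*30 + 41 = 90 + 41 = 131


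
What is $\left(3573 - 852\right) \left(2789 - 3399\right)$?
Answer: $-1659810$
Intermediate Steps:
$\left(3573 - 852\right) \left(2789 - 3399\right) = 2721 \left(-610\right) = -1659810$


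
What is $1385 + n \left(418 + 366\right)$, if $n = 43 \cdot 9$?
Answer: $304793$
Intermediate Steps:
$n = 387$
$1385 + n \left(418 + 366\right) = 1385 + 387 \left(418 + 366\right) = 1385 + 387 \cdot 784 = 1385 + 303408 = 304793$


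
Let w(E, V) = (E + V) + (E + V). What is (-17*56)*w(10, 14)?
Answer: -45696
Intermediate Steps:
w(E, V) = 2*E + 2*V
(-17*56)*w(10, 14) = (-17*56)*(2*10 + 2*14) = -952*(20 + 28) = -952*48 = -45696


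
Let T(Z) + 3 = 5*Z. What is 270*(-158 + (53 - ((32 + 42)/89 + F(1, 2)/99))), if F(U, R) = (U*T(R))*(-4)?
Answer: -27899670/979 ≈ -28498.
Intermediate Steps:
T(Z) = -3 + 5*Z
F(U, R) = -4*U*(-3 + 5*R) (F(U, R) = (U*(-3 + 5*R))*(-4) = -4*U*(-3 + 5*R))
270*(-158 + (53 - ((32 + 42)/89 + F(1, 2)/99))) = 270*(-158 + (53 - ((32 + 42)/89 + (4*1*(3 - 5*2))/99))) = 270*(-158 + (53 - (74*(1/89) + (4*1*(3 - 10))*(1/99)))) = 270*(-158 + (53 - (74/89 + (4*1*(-7))*(1/99)))) = 270*(-158 + (53 - (74/89 - 28*1/99))) = 270*(-158 + (53 - (74/89 - 28/99))) = 270*(-158 + (53 - 1*4834/8811)) = 270*(-158 + (53 - 4834/8811)) = 270*(-158 + 462149/8811) = 270*(-929989/8811) = -27899670/979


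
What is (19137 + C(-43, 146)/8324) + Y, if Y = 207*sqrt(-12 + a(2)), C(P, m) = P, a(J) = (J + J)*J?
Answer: 159296345/8324 + 414*I ≈ 19137.0 + 414.0*I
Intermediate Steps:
a(J) = 2*J**2 (a(J) = (2*J)*J = 2*J**2)
Y = 414*I (Y = 207*sqrt(-12 + 2*2**2) = 207*sqrt(-12 + 2*4) = 207*sqrt(-12 + 8) = 207*sqrt(-4) = 207*(2*I) = 414*I ≈ 414.0*I)
(19137 + C(-43, 146)/8324) + Y = (19137 - 43/8324) + 414*I = 159296345/8324 + 414*I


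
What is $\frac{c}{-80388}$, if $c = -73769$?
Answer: $\frac{73769}{80388} \approx 0.91766$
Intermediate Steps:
$\frac{c}{-80388} = - \frac{73769}{-80388} = \left(-73769\right) \left(- \frac{1}{80388}\right) = \frac{73769}{80388}$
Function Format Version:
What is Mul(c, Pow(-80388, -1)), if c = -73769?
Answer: Rational(73769, 80388) ≈ 0.91766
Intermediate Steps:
Mul(c, Pow(-80388, -1)) = Mul(-73769, Pow(-80388, -1)) = Mul(-73769, Rational(-1, 80388)) = Rational(73769, 80388)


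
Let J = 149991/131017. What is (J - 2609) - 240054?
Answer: -31792828280/131017 ≈ -2.4266e+5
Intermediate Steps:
J = 149991/131017 (J = 149991*(1/131017) = 149991/131017 ≈ 1.1448)
(J - 2609) - 240054 = (149991/131017 - 2609) - 240054 = -341673362/131017 - 240054 = -31792828280/131017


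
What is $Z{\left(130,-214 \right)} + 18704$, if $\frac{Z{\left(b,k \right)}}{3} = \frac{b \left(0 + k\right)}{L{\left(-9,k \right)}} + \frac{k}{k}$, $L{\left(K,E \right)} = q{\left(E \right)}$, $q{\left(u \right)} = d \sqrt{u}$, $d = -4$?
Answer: $18707 - \frac{195 i \sqrt{214}}{2} \approx 18707.0 - 1426.3 i$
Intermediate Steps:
$q{\left(u \right)} = - 4 \sqrt{u}$
$L{\left(K,E \right)} = - 4 \sqrt{E}$
$Z{\left(b,k \right)} = 3 - \frac{3 b \sqrt{k}}{4}$ ($Z{\left(b,k \right)} = 3 \left(\frac{b \left(0 + k\right)}{\left(-4\right) \sqrt{k}} + \frac{k}{k}\right) = 3 \left(b k \left(- \frac{1}{4 \sqrt{k}}\right) + 1\right) = 3 \left(- \frac{b \sqrt{k}}{4} + 1\right) = 3 \left(1 - \frac{b \sqrt{k}}{4}\right) = 3 - \frac{3 b \sqrt{k}}{4}$)
$Z{\left(130,-214 \right)} + 18704 = \left(3 - \frac{195 \sqrt{-214}}{2}\right) + 18704 = \left(3 - \frac{195 i \sqrt{214}}{2}\right) + 18704 = 18707 - \frac{195 i \sqrt{214}}{2}$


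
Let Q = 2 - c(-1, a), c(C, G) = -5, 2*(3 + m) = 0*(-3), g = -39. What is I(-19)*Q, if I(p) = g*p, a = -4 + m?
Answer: 5187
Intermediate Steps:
m = -3 (m = -3 + (0*(-3))/2 = -3 + (½)*0 = -3 + 0 = -3)
a = -7 (a = -4 - 3 = -7)
I(p) = -39*p
Q = 7 (Q = 2 - 1*(-5) = 2 + 5 = 7)
I(-19)*Q = -39*(-19)*7 = 741*7 = 5187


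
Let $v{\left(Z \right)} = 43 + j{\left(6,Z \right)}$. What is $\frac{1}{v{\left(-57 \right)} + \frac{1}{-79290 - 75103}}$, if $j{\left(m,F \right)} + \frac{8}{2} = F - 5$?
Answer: $- \frac{154393}{3551040} \approx -0.043478$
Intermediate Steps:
$j{\left(m,F \right)} = -9 + F$ ($j{\left(m,F \right)} = -4 + \left(F - 5\right) = -4 + \left(-5 + F\right) = -9 + F$)
$v{\left(Z \right)} = 34 + Z$ ($v{\left(Z \right)} = 43 + \left(-9 + Z\right) = 34 + Z$)
$\frac{1}{v{\left(-57 \right)} + \frac{1}{-79290 - 75103}} = \frac{1}{\left(34 - 57\right) + \frac{1}{-79290 - 75103}} = \frac{1}{-23 + \frac{1}{-154393}} = \frac{1}{-23 - \frac{1}{154393}} = \frac{1}{- \frac{3551040}{154393}} = - \frac{154393}{3551040}$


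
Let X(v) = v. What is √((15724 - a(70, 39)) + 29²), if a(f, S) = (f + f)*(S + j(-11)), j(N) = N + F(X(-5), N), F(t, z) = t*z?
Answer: √4945 ≈ 70.321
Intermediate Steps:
j(N) = -4*N (j(N) = N - 5*N = -4*N)
a(f, S) = 2*f*(44 + S) (a(f, S) = (f + f)*(S - 4*(-11)) = (2*f)*(S + 44) = (2*f)*(44 + S) = 2*f*(44 + S))
√((15724 - a(70, 39)) + 29²) = √((15724 - 2*70*(44 + 39)) + 29²) = √((15724 - 2*70*83) + 841) = √((15724 - 1*11620) + 841) = √((15724 - 11620) + 841) = √(4104 + 841) = √4945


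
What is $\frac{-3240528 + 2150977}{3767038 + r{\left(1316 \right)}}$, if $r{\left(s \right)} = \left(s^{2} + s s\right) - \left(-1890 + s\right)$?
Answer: $- \frac{1089551}{7231324} \approx -0.15067$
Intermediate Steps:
$r{\left(s \right)} = 1890 - s + 2 s^{2}$ ($r{\left(s \right)} = \left(s^{2} + s^{2}\right) - \left(-1890 + s\right) = 2 s^{2} - \left(-1890 + s\right) = 1890 - s + 2 s^{2}$)
$\frac{-3240528 + 2150977}{3767038 + r{\left(1316 \right)}} = \frac{-3240528 + 2150977}{3767038 + \left(1890 - 1316 + 2 \cdot 1316^{2}\right)} = - \frac{1089551}{3767038 + \left(1890 - 1316 + 2 \cdot 1731856\right)} = - \frac{1089551}{3767038 + \left(1890 - 1316 + 3463712\right)} = - \frac{1089551}{3767038 + 3464286} = - \frac{1089551}{7231324}$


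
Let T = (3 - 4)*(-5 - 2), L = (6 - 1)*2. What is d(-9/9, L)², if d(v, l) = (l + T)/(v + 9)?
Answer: 289/64 ≈ 4.5156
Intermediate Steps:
L = 10 (L = 5*2 = 10)
T = 7 (T = -1*(-7) = 7)
d(v, l) = (7 + l)/(9 + v) (d(v, l) = (l + 7)/(v + 9) = (7 + l)/(9 + v))
d(-9/9, L)² = ((7 + 10)/(9 - 9/9))² = (17/(9 - 9*⅑))² = (17/(9 - 1))² = (17/8)² = 289/64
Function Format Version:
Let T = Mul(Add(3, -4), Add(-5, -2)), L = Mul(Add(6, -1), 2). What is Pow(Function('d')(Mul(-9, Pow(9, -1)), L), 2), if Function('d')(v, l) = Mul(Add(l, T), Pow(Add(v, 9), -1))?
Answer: Rational(289, 64) ≈ 4.5156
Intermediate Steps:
L = 10 (L = Mul(5, 2) = 10)
T = 7 (T = Mul(-1, -7) = 7)
Function('d')(v, l) = Mul(Pow(Add(9, v), -1), Add(7, l)) (Function('d')(v, l) = Mul(Add(l, 7), Pow(Add(v, 9), -1)) = Mul(Add(7, l), Pow(Add(9, v), -1)) = Mul(Pow(Add(9, v), -1), Add(7, l)))
Pow(Function('d')(Mul(-9, Pow(9, -1)), L), 2) = Pow(Mul(Pow(Add(9, Mul(-9, Pow(9, -1))), -1), Add(7, 10)), 2) = Pow(Mul(Pow(Add(9, Mul(-9, Rational(1, 9))), -1), 17), 2) = Pow(Mul(Pow(Add(9, -1), -1), 17), 2) = Pow(Mul(Pow(8, -1), 17), 2) = Pow(Mul(Rational(1, 8), 17), 2) = Pow(Rational(17, 8), 2) = Rational(289, 64)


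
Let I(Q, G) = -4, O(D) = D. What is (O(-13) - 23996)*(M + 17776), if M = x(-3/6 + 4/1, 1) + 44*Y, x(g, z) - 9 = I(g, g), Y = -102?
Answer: -319151637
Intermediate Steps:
x(g, z) = 5 (x(g, z) = 9 - 4 = 5)
M = -4483 (M = 5 + 44*(-102) = 5 - 4488 = -4483)
(O(-13) - 23996)*(M + 17776) = (-13 - 23996)*(-4483 + 17776) = -24009*13293 = -319151637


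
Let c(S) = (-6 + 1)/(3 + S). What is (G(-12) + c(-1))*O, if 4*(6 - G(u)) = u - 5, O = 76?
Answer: 589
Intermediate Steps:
G(u) = 29/4 - u/4 (G(u) = 6 - (u - 5)/4 = 6 - (-5 + u)/4 = 6 + (5/4 - u/4) = 29/4 - u/4)
c(S) = -5/(3 + S)
(G(-12) + c(-1))*O = ((29/4 - ¼*(-12)) - 5/(3 - 1))*76 = ((29/4 + 3) - 5/2)*76 = (41/4 - 5*½)*76 = (41/4 - 5/2)*76 = (31/4)*76 = 589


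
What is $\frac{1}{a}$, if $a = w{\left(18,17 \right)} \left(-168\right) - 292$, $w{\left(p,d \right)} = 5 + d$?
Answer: $- \frac{1}{3988} \approx -0.00025075$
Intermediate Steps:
$a = -3988$ ($a = \left(5 + 17\right) \left(-168\right) - 292 = 22 \left(-168\right) - 292 = -3696 - 292 = -3988$)
$\frac{1}{a} = \frac{1}{-3988} = - \frac{1}{3988}$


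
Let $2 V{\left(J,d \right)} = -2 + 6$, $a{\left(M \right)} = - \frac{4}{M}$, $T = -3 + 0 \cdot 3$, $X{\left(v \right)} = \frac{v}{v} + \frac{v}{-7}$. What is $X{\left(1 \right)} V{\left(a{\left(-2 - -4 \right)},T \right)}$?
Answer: $\frac{12}{7} \approx 1.7143$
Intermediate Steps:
$X{\left(v \right)} = 1 - \frac{v}{7}$ ($X{\left(v \right)} = 1 + v \left(- \frac{1}{7}\right) = 1 - \frac{v}{7}$)
$T = -3$ ($T = -3 + 0 = -3$)
$V{\left(J,d \right)} = 2$ ($V{\left(J,d \right)} = \frac{-2 + 6}{2} = \frac{1}{2} \cdot 4 = 2$)
$X{\left(1 \right)} V{\left(a{\left(-2 - -4 \right)},T \right)} = \left(1 - \frac{1}{7}\right) 2 = \frac{6}{7} \cdot 2 = \frac{12}{7}$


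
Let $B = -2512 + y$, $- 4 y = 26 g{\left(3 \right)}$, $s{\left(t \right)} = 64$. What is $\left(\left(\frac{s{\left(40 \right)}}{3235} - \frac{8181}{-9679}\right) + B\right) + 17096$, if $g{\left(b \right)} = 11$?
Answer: $\frac{908872344107}{62623130} \approx 14513.0$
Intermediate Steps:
$y = - \frac{143}{2}$ ($y = - \frac{26 \cdot 11}{4} = \left(- \frac{1}{4}\right) 286 = - \frac{143}{2} \approx -71.5$)
$B = - \frac{5167}{2}$ ($B = -2512 - \frac{143}{2} = - \frac{5167}{2} \approx -2583.5$)
$\left(\left(\frac{s{\left(40 \right)}}{3235} - \frac{8181}{-9679}\right) + B\right) + 17096 = \left(\left(\frac{64}{3235} - \frac{8181}{-9679}\right) - \frac{5167}{2}\right) + 17096 = \left(\left(64 \cdot \frac{1}{3235} - - \frac{8181}{9679}\right) - \frac{5167}{2}\right) + 17096 = \left(\left(\frac{64}{3235} + \frac{8181}{9679}\right) - \frac{5167}{2}\right) + 17096 = \left(\frac{27084991}{31311565} - \frac{5167}{2}\right) + 17096 = - \frac{161732686373}{62623130} + 17096 = \frac{908872344107}{62623130}$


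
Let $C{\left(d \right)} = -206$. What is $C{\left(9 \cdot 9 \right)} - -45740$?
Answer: $45534$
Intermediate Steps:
$C{\left(9 \cdot 9 \right)} - -45740 = -206 - -45740 = -206 + 45740 = 45534$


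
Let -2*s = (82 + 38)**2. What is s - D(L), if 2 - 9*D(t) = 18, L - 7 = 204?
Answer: -64784/9 ≈ -7198.2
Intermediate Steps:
L = 211 (L = 7 + 204 = 211)
D(t) = -16/9 (D(t) = 2/9 - 1/9*18 = 2/9 - 2 = -16/9)
s = -7200 (s = -(82 + 38)**2/2 = -1/2*120**2 = -1/2*14400 = -7200)
s - D(L) = -7200 - 1*(-16/9) = -7200 + 16/9 = -64784/9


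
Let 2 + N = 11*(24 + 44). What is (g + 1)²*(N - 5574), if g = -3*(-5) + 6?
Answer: -2336752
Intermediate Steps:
N = 746 (N = -2 + 11*(24 + 44) = -2 + 11*68 = -2 + 748 = 746)
g = 21 (g = 15 + 6 = 21)
(g + 1)²*(N - 5574) = (21 + 1)²*(746 - 5574) = 22²*(-4828) = 484*(-4828) = -2336752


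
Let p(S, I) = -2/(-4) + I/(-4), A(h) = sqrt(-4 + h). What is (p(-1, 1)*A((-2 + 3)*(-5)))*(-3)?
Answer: -9*I/4 ≈ -2.25*I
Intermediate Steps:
p(S, I) = 1/2 - I/4 (p(S, I) = -2*(-1/4) + I*(-1/4) = 1/2 - I/4)
(p(-1, 1)*A((-2 + 3)*(-5)))*(-3) = ((1/2 - 1/4*1)*sqrt(-4 + (-2 + 3)*(-5)))*(-3) = ((1/2 - 1/4)*sqrt(-4 + 1*(-5)))*(-3) = (sqrt(-4 - 5)/4)*(-3) = (sqrt(-9)/4)*(-3) = ((3*I)/4)*(-3) = (3*I/4)*(-3) = -9*I/4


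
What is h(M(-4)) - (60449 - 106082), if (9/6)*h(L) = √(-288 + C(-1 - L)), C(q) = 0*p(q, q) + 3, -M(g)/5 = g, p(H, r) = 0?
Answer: 45633 + 2*I*√285/3 ≈ 45633.0 + 11.255*I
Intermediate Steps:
M(g) = -5*g
C(q) = 3 (C(q) = 0*0 + 3 = 0 + 3 = 3)
h(L) = 2*I*√285/3 (h(L) = 2*√(-288 + 3)/3 = 2*√(-285)/3 = 2*(I*√285)/3 = 2*I*√285/3)
h(M(-4)) - (60449 - 106082) = 2*I*√285/3 - (60449 - 106082) = 2*I*√285/3 - 1*(-45633) = 2*I*√285/3 + 45633 = 45633 + 2*I*√285/3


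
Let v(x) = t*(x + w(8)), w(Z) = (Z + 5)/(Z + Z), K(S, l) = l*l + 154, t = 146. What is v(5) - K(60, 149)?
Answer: -172051/8 ≈ -21506.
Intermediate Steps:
K(S, l) = 154 + l² (K(S, l) = l² + 154 = 154 + l²)
w(Z) = (5 + Z)/(2*Z) (w(Z) = (5 + Z)/((2*Z)) = (5 + Z)*(1/(2*Z)) = (5 + Z)/(2*Z))
v(x) = 949/8 + 146*x (v(x) = 146*(x + (½)*(5 + 8)/8) = 146*(x + (½)*(⅛)*13) = 146*(x + 13/16) = 146*(13/16 + x) = 949/8 + 146*x)
v(5) - K(60, 149) = (949/8 + 146*5) - (154 + 149²) = (949/8 + 730) - (154 + 22201) = 6789/8 - 1*22355 = 6789/8 - 22355 = -172051/8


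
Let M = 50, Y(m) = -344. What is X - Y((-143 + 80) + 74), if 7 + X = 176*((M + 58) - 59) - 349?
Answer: 8612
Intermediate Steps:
X = 8268 (X = -7 + (176*((50 + 58) - 59) - 349) = -7 + (176*(108 - 59) - 349) = -7 + (176*49 - 349) = -7 + (8624 - 349) = -7 + 8275 = 8268)
X - Y((-143 + 80) + 74) = 8268 - 1*(-344) = 8268 + 344 = 8612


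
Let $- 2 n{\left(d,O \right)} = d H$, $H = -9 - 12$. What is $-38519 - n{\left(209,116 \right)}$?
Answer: $- \frac{81427}{2} \approx -40714.0$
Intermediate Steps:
$H = -21$
$n{\left(d,O \right)} = \frac{21 d}{2}$ ($n{\left(d,O \right)} = - \frac{d \left(-21\right)}{2} = - \frac{\left(-21\right) d}{2} = \frac{21 d}{2}$)
$-38519 - n{\left(209,116 \right)} = -38519 - \frac{21}{2} \cdot 209 = -38519 - \frac{4389}{2} = - \frac{81427}{2}$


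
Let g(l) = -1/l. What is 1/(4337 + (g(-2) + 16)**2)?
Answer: 4/18437 ≈ 0.00021696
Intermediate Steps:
1/(4337 + (g(-2) + 16)**2) = 1/(4337 + (-1/(-2) + 16)**2) = 1/(4337 + (-1*(-1/2) + 16)**2) = 1/(4337 + (1/2 + 16)**2) = 1/(4337 + (33/2)**2) = 1/(4337 + 1089/4) = 1/(18437/4) = 4/18437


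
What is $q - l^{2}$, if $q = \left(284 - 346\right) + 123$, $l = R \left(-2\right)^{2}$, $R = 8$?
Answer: $-963$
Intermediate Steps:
$l = 32$ ($l = 8 \left(-2\right)^{2} = 8 \cdot 4 = 32$)
$q = 61$ ($q = \left(284 + \left(-676 + 330\right)\right) + 123 = \left(284 - 346\right) + 123 = -62 + 123 = 61$)
$q - l^{2} = 61 - 32^{2} = 61 - 1024 = -963$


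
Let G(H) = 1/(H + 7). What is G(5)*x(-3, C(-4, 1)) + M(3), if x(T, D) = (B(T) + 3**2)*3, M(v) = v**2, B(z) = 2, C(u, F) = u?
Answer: 47/4 ≈ 11.750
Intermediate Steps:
G(H) = 1/(7 + H)
x(T, D) = 33 (x(T, D) = (2 + 3**2)*3 = (2 + 9)*3 = 11*3 = 33)
G(5)*x(-3, C(-4, 1)) + M(3) = 33/(7 + 5) + 3**2 = 33/12 + 9 = (1/12)*33 + 9 = 11/4 + 9 = 47/4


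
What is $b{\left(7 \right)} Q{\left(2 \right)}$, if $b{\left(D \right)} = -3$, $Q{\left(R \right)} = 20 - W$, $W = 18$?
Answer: $-6$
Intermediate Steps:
$Q{\left(R \right)} = 2$ ($Q{\left(R \right)} = 20 - 18 = 2$)
$b{\left(7 \right)} Q{\left(2 \right)} = \left(-3\right) 2 = -6$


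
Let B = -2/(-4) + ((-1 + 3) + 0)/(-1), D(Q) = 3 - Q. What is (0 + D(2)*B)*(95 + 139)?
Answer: -351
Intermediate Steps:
B = -3/2 (B = -2*(-¼) + (2 + 0)*(-1) = ½ + 2*(-1) = ½ - 2 = -3/2 ≈ -1.5000)
(0 + D(2)*B)*(95 + 139) = (0 + (3 - 1*2)*(-3/2))*(95 + 139) = (0 + (3 - 2)*(-3/2))*234 = (0 + 1*(-3/2))*234 = (0 - 3/2)*234 = -3/2*234 = -351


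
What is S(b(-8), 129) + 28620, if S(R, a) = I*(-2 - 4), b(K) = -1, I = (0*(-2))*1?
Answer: 28620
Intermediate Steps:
I = 0 (I = 0*1 = 0)
S(R, a) = 0 (S(R, a) = 0*(-2 - 4) = 0*(-6) = 0)
S(b(-8), 129) + 28620 = 0 + 28620 = 28620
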